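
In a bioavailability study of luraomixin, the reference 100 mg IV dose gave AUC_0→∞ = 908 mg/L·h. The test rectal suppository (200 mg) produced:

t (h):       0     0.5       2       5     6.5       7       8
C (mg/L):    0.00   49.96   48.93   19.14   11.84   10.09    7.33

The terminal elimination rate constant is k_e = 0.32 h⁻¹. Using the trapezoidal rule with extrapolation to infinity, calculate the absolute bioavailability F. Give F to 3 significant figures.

F = 0.137

Trapezoidal AUC_0→8 (rectal suppository):
  [0→0.5]: (0.00+49.96)/2 × 0.5 = 12.49
  [0.5→2]: (49.96+48.93)/2 × 1.5 = 74.1675
  [2→5]: (48.93+19.14)/2 × 3 = 102.105
  [5→6.5]: (19.14+11.84)/2 × 1.5 = 23.235
  [6.5→7]: (11.84+10.09)/2 × 0.5 = 5.4825
  [7→8]: (10.09+7.33)/2 × 1 = 8.71
  Sum = 226.19 mg/L·h
Tail: C_last/k_e = 7.33/0.32 = 22.906
AUC_0→∞ (rectal suppository) = 226.19 + 22.906 = 249.096 mg/L·h
F = (AUC_ev/D_ev)/(AUC_iv/D_iv) = (249.096/200)/(908/100) = 1.24548/9.08 = 0.1372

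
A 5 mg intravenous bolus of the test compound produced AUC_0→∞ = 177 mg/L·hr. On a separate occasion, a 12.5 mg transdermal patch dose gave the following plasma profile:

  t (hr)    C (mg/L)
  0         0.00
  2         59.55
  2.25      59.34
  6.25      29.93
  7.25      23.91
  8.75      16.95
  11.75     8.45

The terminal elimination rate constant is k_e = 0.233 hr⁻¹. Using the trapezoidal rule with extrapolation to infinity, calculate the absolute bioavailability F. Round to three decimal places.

Trapezoidal AUC_0→11.75 (transdermal patch):
  [0→2]: (0.00+59.55)/2 × 2 = 59.55
  [2→2.25]: (59.55+59.34)/2 × 0.25 = 14.86125
  [2.25→6.25]: (59.34+29.93)/2 × 4 = 178.54
  [6.25→7.25]: (29.93+23.91)/2 × 1 = 26.92
  [7.25→8.75]: (23.91+16.95)/2 × 1.5 = 30.645
  [8.75→11.75]: (16.95+8.45)/2 × 3 = 38.1
  Sum = 348.61625 mg/L·hr
Tail: C_last/k_e = 8.45/0.233 = 36.266
AUC_0→∞ (transdermal patch) = 348.61625 + 36.266 = 384.88225 mg/L·hr
F = (AUC_ev/D_ev)/(AUC_iv/D_iv) = (384.88225/12.5)/(177/5) = 30.79058/35.4 = 0.8698

F = 0.870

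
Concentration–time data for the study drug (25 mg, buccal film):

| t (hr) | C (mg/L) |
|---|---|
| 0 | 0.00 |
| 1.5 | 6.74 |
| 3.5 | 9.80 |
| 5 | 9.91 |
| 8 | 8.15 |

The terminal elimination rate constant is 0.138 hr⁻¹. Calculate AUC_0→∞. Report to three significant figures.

Trapezoidal AUC_0→8:
  [0→1.5]: (0.00+6.74)/2 × 1.5 = 5.055
  [1.5→3.5]: (6.74+9.80)/2 × 2 = 16.54
  [3.5→5]: (9.80+9.91)/2 × 1.5 = 14.7825
  [5→8]: (9.91+8.15)/2 × 3 = 27.09
  Sum = 63.4675 mg/L·hr
Extrapolated tail: C_last / k_e = 8.15 / 0.138 = 59.058
AUC_0→∞ = 63.4675 + 59.058 = 122.5255 mg/L·hr

AUC = 123 mg/L·hr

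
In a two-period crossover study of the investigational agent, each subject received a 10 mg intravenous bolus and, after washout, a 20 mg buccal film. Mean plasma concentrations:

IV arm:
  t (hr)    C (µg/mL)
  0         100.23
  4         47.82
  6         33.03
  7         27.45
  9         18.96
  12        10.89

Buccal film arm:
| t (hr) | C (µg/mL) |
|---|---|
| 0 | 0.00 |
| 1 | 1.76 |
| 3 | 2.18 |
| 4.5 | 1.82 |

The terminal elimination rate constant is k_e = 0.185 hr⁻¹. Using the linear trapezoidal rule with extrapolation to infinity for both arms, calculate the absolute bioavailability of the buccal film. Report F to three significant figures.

Trapezoidal AUC_0→12 (IV):
  [0→4]: (100.23+47.82)/2 × 4 = 296.1
  [4→6]: (47.82+33.03)/2 × 2 = 80.85
  [6→7]: (33.03+27.45)/2 × 1 = 30.24
  [7→9]: (27.45+18.96)/2 × 2 = 46.41
  [9→12]: (18.96+10.89)/2 × 3 = 44.775
  Sum = 498.375 µg/mL·hr
IV tail: 10.89/0.185 = 58.865; AUC_iv,0→∞ = 498.375 + 58.865 = 557.24 µg/mL·hr
Trapezoidal AUC_0→4.5 (buccal film):
  [0→1]: (0.00+1.76)/2 × 1 = 0.88
  [1→3]: (1.76+2.18)/2 × 2 = 3.94
  [3→4.5]: (2.18+1.82)/2 × 1.5 = 3.0
  Sum = 7.82 µg/mL·hr
buccal film tail: 1.82/0.185 = 9.838; AUC_ev,0→∞ = 7.82 + 9.838 = 17.658 µg/mL·hr
F = (AUC_ev/D_ev)/(AUC_iv/D_iv) = (17.658/20)/(557.24/10) = 0.8829/55.724 = 0.0158

F = 0.0158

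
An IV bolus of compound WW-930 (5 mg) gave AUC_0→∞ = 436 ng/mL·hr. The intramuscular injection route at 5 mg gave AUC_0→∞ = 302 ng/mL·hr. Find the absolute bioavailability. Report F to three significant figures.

F = 0.693

F = (AUC_ev / D_ev) / (AUC_iv / D_iv)
  = (302/5) / (436/5)
  = 60.4 / 87.2 = 0.6927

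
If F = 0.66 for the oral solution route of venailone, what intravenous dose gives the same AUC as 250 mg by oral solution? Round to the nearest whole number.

Systemic exposure from an extravascular dose = F × D_ev, so the equivalent IV dose is F × D_ev.
D_iv = F × D_ev = 0.66 × 250 = 165 mg

D_iv = 165 mg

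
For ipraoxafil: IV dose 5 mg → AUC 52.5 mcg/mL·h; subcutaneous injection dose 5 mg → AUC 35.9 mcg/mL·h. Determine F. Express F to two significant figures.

F = (AUC_ev / D_ev) / (AUC_iv / D_iv)
  = (35.9/5) / (52.5/5)
  = 7.18 / 10.5 = 0.6838

F = 0.68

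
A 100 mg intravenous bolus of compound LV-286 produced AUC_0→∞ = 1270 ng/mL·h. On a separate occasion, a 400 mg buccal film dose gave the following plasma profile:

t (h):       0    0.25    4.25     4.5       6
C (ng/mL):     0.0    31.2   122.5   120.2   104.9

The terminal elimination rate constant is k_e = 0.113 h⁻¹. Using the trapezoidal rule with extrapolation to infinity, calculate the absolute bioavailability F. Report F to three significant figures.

Trapezoidal AUC_0→6 (buccal film):
  [0→0.25]: (0.0+31.2)/2 × 0.25 = 3.9
  [0.25→4.25]: (31.2+122.5)/2 × 4 = 307.4
  [4.25→4.5]: (122.5+120.2)/2 × 0.25 = 30.3375
  [4.5→6]: (120.2+104.9)/2 × 1.5 = 168.825
  Sum = 510.4625 ng/mL·h
Tail: C_last/k_e = 104.9/0.113 = 928.319
AUC_0→∞ (buccal film) = 510.4625 + 928.319 = 1438.7815 ng/mL·h
F = (AUC_ev/D_ev)/(AUC_iv/D_iv) = (1438.7815/400)/(1270/100) = 3.59695/12.7 = 0.2832

F = 0.283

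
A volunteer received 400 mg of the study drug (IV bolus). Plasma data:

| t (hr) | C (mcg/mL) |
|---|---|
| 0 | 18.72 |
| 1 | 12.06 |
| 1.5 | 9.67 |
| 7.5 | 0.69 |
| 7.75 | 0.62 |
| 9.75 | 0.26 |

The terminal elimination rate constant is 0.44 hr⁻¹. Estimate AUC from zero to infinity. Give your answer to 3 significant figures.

AUC = 53.5 mcg/mL·hr

Trapezoidal AUC_0→9.75:
  [0→1]: (18.72+12.06)/2 × 1 = 15.39
  [1→1.5]: (12.06+9.67)/2 × 0.5 = 5.4325
  [1.5→7.5]: (9.67+0.69)/2 × 6 = 31.08
  [7.5→7.75]: (0.69+0.62)/2 × 0.25 = 0.16375
  [7.75→9.75]: (0.62+0.26)/2 × 2 = 0.88
  Sum = 52.94625 mcg/mL·hr
Extrapolated tail: C_last / k_e = 0.26 / 0.44 = 0.591
AUC_0→∞ = 52.94625 + 0.591 = 53.53725 mcg/mL·hr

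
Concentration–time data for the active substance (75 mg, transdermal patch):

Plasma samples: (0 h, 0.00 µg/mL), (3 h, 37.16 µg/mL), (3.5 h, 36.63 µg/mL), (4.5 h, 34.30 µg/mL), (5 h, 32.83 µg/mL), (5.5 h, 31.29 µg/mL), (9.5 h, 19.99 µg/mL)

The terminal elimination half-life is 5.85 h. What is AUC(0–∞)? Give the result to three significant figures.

Trapezoidal AUC_0→9.5:
  [0→3]: (0.00+37.16)/2 × 3 = 55.74
  [3→3.5]: (37.16+36.63)/2 × 0.5 = 18.4475
  [3.5→4.5]: (36.63+34.30)/2 × 1 = 35.465
  [4.5→5]: (34.30+32.83)/2 × 0.5 = 16.7825
  [5→5.5]: (32.83+31.29)/2 × 0.5 = 16.03
  [5.5→9.5]: (31.29+19.99)/2 × 4 = 102.56
  Sum = 245.025 µg/mL·h
k_e = ln2 / t½ = 0.693147 / 5.85 = 0.1185 h^-1
Extrapolated tail: C_last / k_e = 19.99 / 0.1185 = 168.692
AUC_0→∞ = 245.025 + 168.692 = 413.717 µg/mL·h

AUC = 414 µg/mL·h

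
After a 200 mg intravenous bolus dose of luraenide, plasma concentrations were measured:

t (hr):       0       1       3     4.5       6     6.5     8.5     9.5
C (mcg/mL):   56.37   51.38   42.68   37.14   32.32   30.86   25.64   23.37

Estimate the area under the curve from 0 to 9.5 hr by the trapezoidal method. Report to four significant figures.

AUC = 356.7 mcg/mL·hr

Trapezoidal AUC_0→9.5:
  [0→1]: (56.37+51.38)/2 × 1 = 53.875
  [1→3]: (51.38+42.68)/2 × 2 = 94.06
  [3→4.5]: (42.68+37.14)/2 × 1.5 = 59.865
  [4.5→6]: (37.14+32.32)/2 × 1.5 = 52.095
  [6→6.5]: (32.32+30.86)/2 × 0.5 = 15.795
  [6.5→8.5]: (30.86+25.64)/2 × 2 = 56.5
  [8.5→9.5]: (25.64+23.37)/2 × 1 = 24.505
  Sum = 356.695 mcg/mL·hr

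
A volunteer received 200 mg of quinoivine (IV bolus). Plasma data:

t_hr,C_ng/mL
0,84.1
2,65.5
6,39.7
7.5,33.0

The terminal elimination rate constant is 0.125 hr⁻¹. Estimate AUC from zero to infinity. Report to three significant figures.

Trapezoidal AUC_0→7.5:
  [0→2]: (84.1+65.5)/2 × 2 = 149.6
  [2→6]: (65.5+39.7)/2 × 4 = 210.4
  [6→7.5]: (39.7+33.0)/2 × 1.5 = 54.525
  Sum = 414.525 ng/mL·hr
Extrapolated tail: C_last / k_e = 33.0 / 0.125 = 264.000
AUC_0→∞ = 414.525 + 264.000 = 678.525 ng/mL·hr

AUC = 679 ng/mL·hr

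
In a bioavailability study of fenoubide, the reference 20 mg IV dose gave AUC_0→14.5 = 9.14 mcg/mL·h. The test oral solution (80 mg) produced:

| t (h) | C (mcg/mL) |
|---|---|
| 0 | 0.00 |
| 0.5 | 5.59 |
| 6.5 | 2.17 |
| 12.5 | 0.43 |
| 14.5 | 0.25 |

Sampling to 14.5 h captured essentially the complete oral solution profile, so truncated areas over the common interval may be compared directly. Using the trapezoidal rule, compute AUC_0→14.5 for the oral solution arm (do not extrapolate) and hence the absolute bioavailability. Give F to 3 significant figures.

Trapezoidal AUC_0→14.5 (oral solution):
  [0→0.5]: (0.00+5.59)/2 × 0.5 = 1.3975
  [0.5→6.5]: (5.59+2.17)/2 × 6 = 23.28
  [6.5→12.5]: (2.17+0.43)/2 × 6 = 7.8
  [12.5→14.5]: (0.43+0.25)/2 × 2 = 0.68
  Sum = 33.1575 mcg/mL·h
F = (AUC_ev/D_ev)/(AUC_iv/D_iv) = (33.1575/80)/(9.14/20) = 0.41446875/0.457 = 0.9069

F = 0.907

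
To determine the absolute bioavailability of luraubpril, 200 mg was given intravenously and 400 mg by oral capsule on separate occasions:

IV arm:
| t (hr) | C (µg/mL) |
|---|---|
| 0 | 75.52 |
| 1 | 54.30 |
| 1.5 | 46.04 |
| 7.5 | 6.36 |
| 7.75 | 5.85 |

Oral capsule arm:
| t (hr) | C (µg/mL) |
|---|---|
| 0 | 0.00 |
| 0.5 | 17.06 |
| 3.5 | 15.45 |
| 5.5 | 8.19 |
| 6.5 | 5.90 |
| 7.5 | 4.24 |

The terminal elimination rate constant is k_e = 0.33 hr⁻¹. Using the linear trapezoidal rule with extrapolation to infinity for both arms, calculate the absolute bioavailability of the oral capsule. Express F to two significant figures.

Trapezoidal AUC_0→7.75 (IV):
  [0→1]: (75.52+54.30)/2 × 1 = 64.91
  [1→1.5]: (54.30+46.04)/2 × 0.5 = 25.085
  [1.5→7.5]: (46.04+6.36)/2 × 6 = 157.2
  [7.5→7.75]: (6.36+5.85)/2 × 0.25 = 1.52625
  Sum = 248.72125 µg/mL·hr
IV tail: 5.85/0.33 = 17.727; AUC_iv,0→∞ = 248.72125 + 17.727 = 266.44825 µg/mL·hr
Trapezoidal AUC_0→7.5 (oral capsule):
  [0→0.5]: (0.00+17.06)/2 × 0.5 = 4.265
  [0.5→3.5]: (17.06+15.45)/2 × 3 = 48.765
  [3.5→5.5]: (15.45+8.19)/2 × 2 = 23.64
  [5.5→6.5]: (8.19+5.90)/2 × 1 = 7.045
  [6.5→7.5]: (5.90+4.24)/2 × 1 = 5.07
  Sum = 88.785 µg/mL·hr
oral capsule tail: 4.24/0.33 = 12.848; AUC_ev,0→∞ = 88.785 + 12.848 = 101.633 µg/mL·hr
F = (AUC_ev/D_ev)/(AUC_iv/D_iv) = (101.633/400)/(266.44825/200) = 0.2540825/1.33224 = 0.1907

F = 0.19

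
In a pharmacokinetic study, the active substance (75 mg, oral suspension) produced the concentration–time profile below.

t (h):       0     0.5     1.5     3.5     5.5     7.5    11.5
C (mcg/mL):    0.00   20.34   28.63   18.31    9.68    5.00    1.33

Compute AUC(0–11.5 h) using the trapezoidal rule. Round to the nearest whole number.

Trapezoidal AUC_0→11.5:
  [0→0.5]: (0.00+20.34)/2 × 0.5 = 5.085
  [0.5→1.5]: (20.34+28.63)/2 × 1 = 24.485
  [1.5→3.5]: (28.63+18.31)/2 × 2 = 46.94
  [3.5→5.5]: (18.31+9.68)/2 × 2 = 27.99
  [5.5→7.5]: (9.68+5.00)/2 × 2 = 14.68
  [7.5→11.5]: (5.00+1.33)/2 × 4 = 12.66
  Sum = 131.84 mcg/mL·h

AUC = 132 mcg/mL·h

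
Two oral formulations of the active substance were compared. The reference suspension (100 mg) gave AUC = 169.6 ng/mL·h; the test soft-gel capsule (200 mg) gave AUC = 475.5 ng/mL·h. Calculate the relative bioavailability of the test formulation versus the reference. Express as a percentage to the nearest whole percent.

F_rel = (AUC_test/D_test) / (AUC_ref/D_ref)
      = (475.5/200) / (169.6/100)
      = 2.3775 / 1.696 = 1.4018 = 140.18%

F_rel = 140%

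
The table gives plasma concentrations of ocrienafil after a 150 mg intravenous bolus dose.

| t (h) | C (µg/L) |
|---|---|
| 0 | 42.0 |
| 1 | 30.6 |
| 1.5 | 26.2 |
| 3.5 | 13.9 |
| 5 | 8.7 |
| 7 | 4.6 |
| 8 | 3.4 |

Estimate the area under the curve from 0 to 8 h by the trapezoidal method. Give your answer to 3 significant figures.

AUC = 125 µg/L·h

Trapezoidal AUC_0→8:
  [0→1]: (42.0+30.6)/2 × 1 = 36.3
  [1→1.5]: (30.6+26.2)/2 × 0.5 = 14.2
  [1.5→3.5]: (26.2+13.9)/2 × 2 = 40.1
  [3.5→5]: (13.9+8.7)/2 × 1.5 = 16.95
  [5→7]: (8.7+4.6)/2 × 2 = 13.3
  [7→8]: (4.6+3.4)/2 × 1 = 4.0
  Sum = 124.85 µg/L·h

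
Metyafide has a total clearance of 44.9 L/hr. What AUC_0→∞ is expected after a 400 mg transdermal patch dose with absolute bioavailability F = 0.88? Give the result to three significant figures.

AUC = 7.84 mg/L·hr

AUC_0→∞ = F × Dose / CL
        = 0.88 × 400 / 44.9 = 7.83964 mg/L·hr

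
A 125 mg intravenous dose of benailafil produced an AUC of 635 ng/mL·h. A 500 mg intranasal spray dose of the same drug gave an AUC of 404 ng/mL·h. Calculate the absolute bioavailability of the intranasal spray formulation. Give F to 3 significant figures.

F = 0.159

F = (AUC_ev / D_ev) / (AUC_iv / D_iv)
  = (404/500) / (635/125)
  = 0.808 / 5.08 = 0.1591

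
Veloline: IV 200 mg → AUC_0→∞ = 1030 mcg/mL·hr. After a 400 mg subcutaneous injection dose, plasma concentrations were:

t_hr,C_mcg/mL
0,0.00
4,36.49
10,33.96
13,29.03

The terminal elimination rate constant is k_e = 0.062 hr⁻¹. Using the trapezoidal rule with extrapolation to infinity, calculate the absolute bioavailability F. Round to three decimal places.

Trapezoidal AUC_0→13 (subcutaneous injection):
  [0→4]: (0.00+36.49)/2 × 4 = 72.98
  [4→10]: (36.49+33.96)/2 × 6 = 211.35
  [10→13]: (33.96+29.03)/2 × 3 = 94.485
  Sum = 378.815 mcg/mL·hr
Tail: C_last/k_e = 29.03/0.062 = 468.226
AUC_0→∞ (subcutaneous injection) = 378.815 + 468.226 = 847.041 mcg/mL·hr
F = (AUC_ev/D_ev)/(AUC_iv/D_iv) = (847.041/400)/(1030/200) = 2.1176025/5.15 = 0.4112

F = 0.411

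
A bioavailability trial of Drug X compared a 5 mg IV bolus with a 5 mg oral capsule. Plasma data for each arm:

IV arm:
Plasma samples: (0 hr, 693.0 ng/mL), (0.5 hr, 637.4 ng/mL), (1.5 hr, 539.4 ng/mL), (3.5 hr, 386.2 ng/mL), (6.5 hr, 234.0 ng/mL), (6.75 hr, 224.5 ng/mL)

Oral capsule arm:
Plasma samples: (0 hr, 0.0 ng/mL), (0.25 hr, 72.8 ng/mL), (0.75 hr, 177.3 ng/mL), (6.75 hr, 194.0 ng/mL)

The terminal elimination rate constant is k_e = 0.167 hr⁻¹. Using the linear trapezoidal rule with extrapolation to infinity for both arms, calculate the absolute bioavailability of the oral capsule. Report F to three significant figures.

Trapezoidal AUC_0→6.75 (IV):
  [0→0.5]: (693.0+637.4)/2 × 0.5 = 332.6
  [0.5→1.5]: (637.4+539.4)/2 × 1 = 588.4
  [1.5→3.5]: (539.4+386.2)/2 × 2 = 925.6
  [3.5→6.5]: (386.2+234.0)/2 × 3 = 930.3
  [6.5→6.75]: (234.0+224.5)/2 × 0.25 = 57.3125
  Sum = 2834.2125 ng/mL·hr
IV tail: 224.5/0.167 = 1344.311; AUC_iv,0→∞ = 2834.2125 + 1344.311 = 4178.5235 ng/mL·hr
Trapezoidal AUC_0→6.75 (oral capsule):
  [0→0.25]: (0.0+72.8)/2 × 0.25 = 9.1
  [0.25→0.75]: (72.8+177.3)/2 × 0.5 = 62.525
  [0.75→6.75]: (177.3+194.0)/2 × 6 = 1113.9
  Sum = 1185.525 ng/mL·hr
oral capsule tail: 194.0/0.167 = 1161.677; AUC_ev,0→∞ = 1185.525 + 1161.677 = 2347.202 ng/mL·hr
F = (AUC_ev/D_ev)/(AUC_iv/D_iv) = (2347.202/5)/(4178.5235/5) = 469.4404/835.7047 = 0.5617

F = 0.562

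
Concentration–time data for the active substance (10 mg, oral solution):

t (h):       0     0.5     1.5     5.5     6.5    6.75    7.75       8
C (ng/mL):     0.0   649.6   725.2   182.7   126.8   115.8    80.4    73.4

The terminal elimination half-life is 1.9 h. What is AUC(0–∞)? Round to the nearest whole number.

Trapezoidal AUC_0→8:
  [0→0.5]: (0.0+649.6)/2 × 0.5 = 162.4
  [0.5→1.5]: (649.6+725.2)/2 × 1 = 687.4
  [1.5→5.5]: (725.2+182.7)/2 × 4 = 1815.8
  [5.5→6.5]: (182.7+126.8)/2 × 1 = 154.75
  [6.5→6.75]: (126.8+115.8)/2 × 0.25 = 30.325
  [6.75→7.75]: (115.8+80.4)/2 × 1 = 98.1
  [7.75→8]: (80.4+73.4)/2 × 0.25 = 19.225
  Sum = 2968.0 ng/mL·h
k_e = ln2 / t½ = 0.693147 / 1.9 = 0.3648 h^-1
Extrapolated tail: C_last / k_e = 73.4 / 0.3648 = 201.206
AUC_0→∞ = 2968.0 + 201.206 = 3169.206 ng/mL·h

AUC = 3169 ng/mL·h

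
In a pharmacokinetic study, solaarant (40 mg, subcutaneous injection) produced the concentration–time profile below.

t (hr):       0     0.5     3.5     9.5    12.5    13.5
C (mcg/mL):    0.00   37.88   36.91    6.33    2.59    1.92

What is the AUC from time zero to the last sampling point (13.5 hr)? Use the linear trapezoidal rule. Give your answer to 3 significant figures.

Trapezoidal AUC_0→13.5:
  [0→0.5]: (0.00+37.88)/2 × 0.5 = 9.47
  [0.5→3.5]: (37.88+36.91)/2 × 3 = 112.185
  [3.5→9.5]: (36.91+6.33)/2 × 6 = 129.72
  [9.5→12.5]: (6.33+2.59)/2 × 3 = 13.38
  [12.5→13.5]: (2.59+1.92)/2 × 1 = 2.255
  Sum = 267.01 mcg/mL·hr

AUC = 267 mcg/mL·hr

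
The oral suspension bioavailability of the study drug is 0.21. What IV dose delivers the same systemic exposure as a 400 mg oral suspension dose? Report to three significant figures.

Systemic exposure from an extravascular dose = F × D_ev, so the equivalent IV dose is F × D_ev.
D_iv = F × D_ev = 0.21 × 400 = 84 mg

D_iv = 84.0 mg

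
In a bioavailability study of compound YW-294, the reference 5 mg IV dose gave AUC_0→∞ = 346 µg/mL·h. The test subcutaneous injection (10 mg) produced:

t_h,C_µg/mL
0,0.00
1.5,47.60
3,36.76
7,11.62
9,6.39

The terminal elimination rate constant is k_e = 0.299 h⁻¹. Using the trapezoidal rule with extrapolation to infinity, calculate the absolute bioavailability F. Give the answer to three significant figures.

F = 0.340

Trapezoidal AUC_0→9 (subcutaneous injection):
  [0→1.5]: (0.00+47.60)/2 × 1.5 = 35.7
  [1.5→3]: (47.60+36.76)/2 × 1.5 = 63.27
  [3→7]: (36.76+11.62)/2 × 4 = 96.76
  [7→9]: (11.62+6.39)/2 × 2 = 18.01
  Sum = 213.74 µg/mL·h
Tail: C_last/k_e = 6.39/0.299 = 21.371
AUC_0→∞ (subcutaneous injection) = 213.74 + 21.371 = 235.111 µg/mL·h
F = (AUC_ev/D_ev)/(AUC_iv/D_iv) = (235.111/10)/(346/5) = 23.5111/69.2 = 0.3398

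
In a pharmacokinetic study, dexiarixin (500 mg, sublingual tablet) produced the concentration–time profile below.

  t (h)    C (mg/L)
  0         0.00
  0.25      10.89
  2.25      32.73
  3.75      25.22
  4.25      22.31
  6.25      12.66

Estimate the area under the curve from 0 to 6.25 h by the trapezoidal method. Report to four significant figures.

AUC = 135.3 mg/L·h

Trapezoidal AUC_0→6.25:
  [0→0.25]: (0.00+10.89)/2 × 0.25 = 1.36125
  [0.25→2.25]: (10.89+32.73)/2 × 2 = 43.62
  [2.25→3.75]: (32.73+25.22)/2 × 1.5 = 43.4625
  [3.75→4.25]: (25.22+22.31)/2 × 0.5 = 11.8825
  [4.25→6.25]: (22.31+12.66)/2 × 2 = 34.97
  Sum = 135.29625 mg/L·h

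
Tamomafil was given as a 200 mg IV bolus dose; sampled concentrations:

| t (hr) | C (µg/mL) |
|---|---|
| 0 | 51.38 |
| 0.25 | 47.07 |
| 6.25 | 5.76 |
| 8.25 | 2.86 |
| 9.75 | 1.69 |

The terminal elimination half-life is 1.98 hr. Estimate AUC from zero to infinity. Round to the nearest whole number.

Trapezoidal AUC_0→9.75:
  [0→0.25]: (51.38+47.07)/2 × 0.25 = 12.30625
  [0.25→6.25]: (47.07+5.76)/2 × 6 = 158.49
  [6.25→8.25]: (5.76+2.86)/2 × 2 = 8.62
  [8.25→9.75]: (2.86+1.69)/2 × 1.5 = 3.4125
  Sum = 182.82875 µg/mL·hr
k_e = ln2 / t½ = 0.693147 / 1.98 = 0.3501 hr^-1
Extrapolated tail: C_last / k_e = 1.69 / 0.3501 = 4.827
AUC_0→∞ = 182.82875 + 4.827 = 187.65575 µg/mL·hr

AUC = 188 µg/mL·hr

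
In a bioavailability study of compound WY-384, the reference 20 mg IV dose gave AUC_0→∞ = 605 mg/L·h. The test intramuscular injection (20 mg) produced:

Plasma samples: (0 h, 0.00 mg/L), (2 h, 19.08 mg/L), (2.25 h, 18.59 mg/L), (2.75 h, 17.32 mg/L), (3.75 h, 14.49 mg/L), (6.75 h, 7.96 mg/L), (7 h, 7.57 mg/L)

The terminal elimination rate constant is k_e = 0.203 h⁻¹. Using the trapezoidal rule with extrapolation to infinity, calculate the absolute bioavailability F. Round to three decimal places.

Trapezoidal AUC_0→7 (intramuscular injection):
  [0→2]: (0.00+19.08)/2 × 2 = 19.08
  [2→2.25]: (19.08+18.59)/2 × 0.25 = 4.70875
  [2.25→2.75]: (18.59+17.32)/2 × 0.5 = 8.9775
  [2.75→3.75]: (17.32+14.49)/2 × 1 = 15.905
  [3.75→6.75]: (14.49+7.96)/2 × 3 = 33.675
  [6.75→7]: (7.96+7.57)/2 × 0.25 = 1.94125
  Sum = 84.2875 mg/L·h
Tail: C_last/k_e = 7.57/0.203 = 37.291
AUC_0→∞ (intramuscular injection) = 84.2875 + 37.291 = 121.5785 mg/L·h
F = (AUC_ev/D_ev)/(AUC_iv/D_iv) = (121.5785/20)/(605/20) = 6.078925/30.25 = 0.2010

F = 0.201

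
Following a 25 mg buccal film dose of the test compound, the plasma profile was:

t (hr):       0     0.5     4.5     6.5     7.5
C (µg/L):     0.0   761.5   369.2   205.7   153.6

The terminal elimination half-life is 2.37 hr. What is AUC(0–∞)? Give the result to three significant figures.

AUC = 3730 µg/L·hr

Trapezoidal AUC_0→7.5:
  [0→0.5]: (0.0+761.5)/2 × 0.5 = 190.375
  [0.5→4.5]: (761.5+369.2)/2 × 4 = 2261.4
  [4.5→6.5]: (369.2+205.7)/2 × 2 = 574.9
  [6.5→7.5]: (205.7+153.6)/2 × 1 = 179.65
  Sum = 3206.325 µg/L·hr
k_e = ln2 / t½ = 0.693147 / 2.37 = 0.2925 hr^-1
Extrapolated tail: C_last / k_e = 153.6 / 0.2925 = 525.128
AUC_0→∞ = 3206.325 + 525.128 = 3731.453 µg/L·hr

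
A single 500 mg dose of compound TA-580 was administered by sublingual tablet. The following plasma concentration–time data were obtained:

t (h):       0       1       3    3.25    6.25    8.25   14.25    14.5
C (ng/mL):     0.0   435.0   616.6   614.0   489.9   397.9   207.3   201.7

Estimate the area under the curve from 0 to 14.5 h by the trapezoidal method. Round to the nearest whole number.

AUC = 5833 ng/mL·h

Trapezoidal AUC_0→14.5:
  [0→1]: (0.0+435.0)/2 × 1 = 217.5
  [1→3]: (435.0+616.6)/2 × 2 = 1051.6
  [3→3.25]: (616.6+614.0)/2 × 0.25 = 153.825
  [3.25→6.25]: (614.0+489.9)/2 × 3 = 1655.85
  [6.25→8.25]: (489.9+397.9)/2 × 2 = 887.8
  [8.25→14.25]: (397.9+207.3)/2 × 6 = 1815.6
  [14.25→14.5]: (207.3+201.7)/2 × 0.25 = 51.125
  Sum = 5833.3 ng/mL·h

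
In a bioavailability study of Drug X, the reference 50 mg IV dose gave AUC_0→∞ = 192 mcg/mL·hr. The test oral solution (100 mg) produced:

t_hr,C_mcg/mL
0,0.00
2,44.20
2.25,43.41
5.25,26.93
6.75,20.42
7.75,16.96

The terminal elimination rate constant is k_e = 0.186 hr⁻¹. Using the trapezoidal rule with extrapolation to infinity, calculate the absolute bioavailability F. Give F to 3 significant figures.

Trapezoidal AUC_0→7.75 (oral solution):
  [0→2]: (0.00+44.20)/2 × 2 = 44.2
  [2→2.25]: (44.20+43.41)/2 × 0.25 = 10.95125
  [2.25→5.25]: (43.41+26.93)/2 × 3 = 105.51
  [5.25→6.75]: (26.93+20.42)/2 × 1.5 = 35.5125
  [6.75→7.75]: (20.42+16.96)/2 × 1 = 18.69
  Sum = 214.86375 mcg/mL·hr
Tail: C_last/k_e = 16.96/0.186 = 91.183
AUC_0→∞ (oral solution) = 214.86375 + 91.183 = 306.04675 mcg/mL·hr
F = (AUC_ev/D_ev)/(AUC_iv/D_iv) = (306.04675/100)/(192/50) = 3.0604675/3.84 = 0.7970

F = 0.797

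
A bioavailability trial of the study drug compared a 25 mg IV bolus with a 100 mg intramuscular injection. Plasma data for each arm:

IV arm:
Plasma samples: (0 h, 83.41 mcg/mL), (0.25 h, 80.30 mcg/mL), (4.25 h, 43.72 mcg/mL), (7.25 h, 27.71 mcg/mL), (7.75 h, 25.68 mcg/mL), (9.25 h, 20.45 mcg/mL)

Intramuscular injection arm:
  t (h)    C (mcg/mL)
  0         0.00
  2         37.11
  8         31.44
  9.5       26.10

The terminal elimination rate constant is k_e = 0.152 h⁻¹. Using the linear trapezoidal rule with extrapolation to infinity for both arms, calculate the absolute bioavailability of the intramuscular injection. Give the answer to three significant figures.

F = 0.205

Trapezoidal AUC_0→9.25 (IV):
  [0→0.25]: (83.41+80.30)/2 × 0.25 = 20.46375
  [0.25→4.25]: (80.30+43.72)/2 × 4 = 248.04
  [4.25→7.25]: (43.72+27.71)/2 × 3 = 107.145
  [7.25→7.75]: (27.71+25.68)/2 × 0.5 = 13.3475
  [7.75→9.25]: (25.68+20.45)/2 × 1.5 = 34.5975
  Sum = 423.59375 mcg/mL·h
IV tail: 20.45/0.152 = 134.539; AUC_iv,0→∞ = 423.59375 + 134.539 = 558.13275 mcg/mL·h
Trapezoidal AUC_0→9.5 (intramuscular injection):
  [0→2]: (0.00+37.11)/2 × 2 = 37.11
  [2→8]: (37.11+31.44)/2 × 6 = 205.65
  [8→9.5]: (31.44+26.10)/2 × 1.5 = 43.155
  Sum = 285.915 mcg/mL·h
intramuscular injection tail: 26.10/0.152 = 171.711; AUC_ev,0→∞ = 285.915 + 171.711 = 457.626 mcg/mL·h
F = (AUC_ev/D_ev)/(AUC_iv/D_iv) = (457.626/100)/(558.13275/25) = 4.57626/22.32531 = 0.2050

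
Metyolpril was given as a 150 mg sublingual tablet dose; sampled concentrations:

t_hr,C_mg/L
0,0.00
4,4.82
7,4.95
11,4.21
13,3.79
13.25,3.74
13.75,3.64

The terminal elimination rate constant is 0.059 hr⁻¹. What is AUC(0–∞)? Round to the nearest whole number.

AUC = 115 mg/L·hr

Trapezoidal AUC_0→13.75:
  [0→4]: (0.00+4.82)/2 × 4 = 9.64
  [4→7]: (4.82+4.95)/2 × 3 = 14.655
  [7→11]: (4.95+4.21)/2 × 4 = 18.32
  [11→13]: (4.21+3.79)/2 × 2 = 8.0
  [13→13.25]: (3.79+3.74)/2 × 0.25 = 0.94125
  [13.25→13.75]: (3.74+3.64)/2 × 0.5 = 1.845
  Sum = 53.40125 mg/L·hr
Extrapolated tail: C_last / k_e = 3.64 / 0.059 = 61.695
AUC_0→∞ = 53.40125 + 61.695 = 115.09625 mg/L·hr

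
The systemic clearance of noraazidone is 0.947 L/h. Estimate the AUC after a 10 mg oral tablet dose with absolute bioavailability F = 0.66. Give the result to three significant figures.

AUC = 6.97 mg/L·h

AUC_0→∞ = F × Dose / CL
        = 0.66 × 10 / 0.947 = 6.96938 mg/L·h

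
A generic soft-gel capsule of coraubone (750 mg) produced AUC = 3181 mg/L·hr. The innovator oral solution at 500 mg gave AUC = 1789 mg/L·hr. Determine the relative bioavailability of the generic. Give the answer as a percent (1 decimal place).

F_rel = (AUC_test/D_test) / (AUC_ref/D_ref)
      = (3181/750) / (1789/500)
      = 4.24133 / 3.578 = 1.1854 = 118.54%

F_rel = 118.5%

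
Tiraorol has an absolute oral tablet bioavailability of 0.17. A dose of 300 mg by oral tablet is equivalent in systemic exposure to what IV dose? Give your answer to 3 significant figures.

Systemic exposure from an extravascular dose = F × D_ev, so the equivalent IV dose is F × D_ev.
D_iv = F × D_ev = 0.17 × 300 = 51 mg

D_iv = 51.0 mg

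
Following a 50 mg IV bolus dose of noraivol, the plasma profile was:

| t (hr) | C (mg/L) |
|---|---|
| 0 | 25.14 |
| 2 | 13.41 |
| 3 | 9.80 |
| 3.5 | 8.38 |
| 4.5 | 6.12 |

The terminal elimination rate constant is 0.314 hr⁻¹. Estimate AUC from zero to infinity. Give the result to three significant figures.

AUC = 81.4 mg/L·hr

Trapezoidal AUC_0→4.5:
  [0→2]: (25.14+13.41)/2 × 2 = 38.55
  [2→3]: (13.41+9.80)/2 × 1 = 11.605
  [3→3.5]: (9.80+8.38)/2 × 0.5 = 4.545
  [3.5→4.5]: (8.38+6.12)/2 × 1 = 7.25
  Sum = 61.95 mg/L·hr
Extrapolated tail: C_last / k_e = 6.12 / 0.314 = 19.490
AUC_0→∞ = 61.95 + 19.490 = 81.44 mg/L·hr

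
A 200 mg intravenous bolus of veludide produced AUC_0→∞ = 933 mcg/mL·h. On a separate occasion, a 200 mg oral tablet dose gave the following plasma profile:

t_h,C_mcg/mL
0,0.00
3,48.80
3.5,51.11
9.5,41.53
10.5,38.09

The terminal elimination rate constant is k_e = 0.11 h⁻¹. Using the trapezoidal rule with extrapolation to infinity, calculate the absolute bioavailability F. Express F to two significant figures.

F = 0.82

Trapezoidal AUC_0→10.5 (oral tablet):
  [0→3]: (0.00+48.80)/2 × 3 = 73.2
  [3→3.5]: (48.80+51.11)/2 × 0.5 = 24.9775
  [3.5→9.5]: (51.11+41.53)/2 × 6 = 277.92
  [9.5→10.5]: (41.53+38.09)/2 × 1 = 39.81
  Sum = 415.9075 mcg/mL·h
Tail: C_last/k_e = 38.09/0.11 = 346.273
AUC_0→∞ (oral tablet) = 415.9075 + 346.273 = 762.1805 mcg/mL·h
F = (AUC_ev/D_ev)/(AUC_iv/D_iv) = (762.1805/200)/(933/200) = 3.8109025/4.665 = 0.8169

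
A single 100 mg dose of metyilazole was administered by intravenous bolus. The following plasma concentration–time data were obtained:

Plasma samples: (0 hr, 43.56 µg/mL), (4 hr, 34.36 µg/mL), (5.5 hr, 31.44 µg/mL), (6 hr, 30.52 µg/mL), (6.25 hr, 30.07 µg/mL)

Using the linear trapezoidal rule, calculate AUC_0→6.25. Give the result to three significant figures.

AUC = 228 µg/mL·hr

Trapezoidal AUC_0→6.25:
  [0→4]: (43.56+34.36)/2 × 4 = 155.84
  [4→5.5]: (34.36+31.44)/2 × 1.5 = 49.35
  [5.5→6]: (31.44+30.52)/2 × 0.5 = 15.49
  [6→6.25]: (30.52+30.07)/2 × 0.25 = 7.57375
  Sum = 228.25375 µg/mL·hr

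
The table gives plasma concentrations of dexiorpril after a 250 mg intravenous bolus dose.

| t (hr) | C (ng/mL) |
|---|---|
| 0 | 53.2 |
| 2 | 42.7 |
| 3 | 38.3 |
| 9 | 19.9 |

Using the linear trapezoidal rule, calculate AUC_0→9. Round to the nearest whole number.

AUC = 311 ng/mL·hr

Trapezoidal AUC_0→9:
  [0→2]: (53.2+42.7)/2 × 2 = 95.9
  [2→3]: (42.7+38.3)/2 × 1 = 40.5
  [3→9]: (38.3+19.9)/2 × 6 = 174.6
  Sum = 311.0 ng/mL·hr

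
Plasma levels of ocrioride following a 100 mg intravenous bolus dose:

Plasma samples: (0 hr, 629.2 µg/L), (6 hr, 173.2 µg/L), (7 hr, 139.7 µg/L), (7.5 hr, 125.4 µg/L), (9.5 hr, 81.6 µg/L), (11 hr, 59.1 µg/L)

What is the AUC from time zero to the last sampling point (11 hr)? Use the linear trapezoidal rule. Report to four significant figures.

AUC = 2942 µg/L·hr

Trapezoidal AUC_0→11:
  [0→6]: (629.2+173.2)/2 × 6 = 2407.2
  [6→7]: (173.2+139.7)/2 × 1 = 156.45
  [7→7.5]: (139.7+125.4)/2 × 0.5 = 66.275
  [7.5→9.5]: (125.4+81.6)/2 × 2 = 207.0
  [9.5→11]: (81.6+59.1)/2 × 1.5 = 105.525
  Sum = 2942.45 µg/L·hr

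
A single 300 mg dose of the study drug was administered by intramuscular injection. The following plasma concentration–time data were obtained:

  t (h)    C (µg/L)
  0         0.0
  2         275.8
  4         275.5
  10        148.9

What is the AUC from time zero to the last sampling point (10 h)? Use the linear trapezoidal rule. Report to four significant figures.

Trapezoidal AUC_0→10:
  [0→2]: (0.0+275.8)/2 × 2 = 275.8
  [2→4]: (275.8+275.5)/2 × 2 = 551.3
  [4→10]: (275.5+148.9)/2 × 6 = 1273.2
  Sum = 2100.3 µg/L·h

AUC = 2100 µg/L·h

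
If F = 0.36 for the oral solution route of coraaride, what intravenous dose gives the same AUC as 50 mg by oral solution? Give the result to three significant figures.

Systemic exposure from an extravascular dose = F × D_ev, so the equivalent IV dose is F × D_ev.
D_iv = F × D_ev = 0.36 × 50 = 18 mg

D_iv = 18.0 mg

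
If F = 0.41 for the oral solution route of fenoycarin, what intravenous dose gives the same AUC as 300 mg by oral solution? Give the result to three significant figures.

D_iv = 123 mg

Systemic exposure from an extravascular dose = F × D_ev, so the equivalent IV dose is F × D_ev.
D_iv = F × D_ev = 0.41 × 300 = 123 mg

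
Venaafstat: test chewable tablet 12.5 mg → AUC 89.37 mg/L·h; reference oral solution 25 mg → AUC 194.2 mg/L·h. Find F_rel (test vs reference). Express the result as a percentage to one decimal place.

F_rel = 92.0%

F_rel = (AUC_test/D_test) / (AUC_ref/D_ref)
      = (89.37/12.5) / (194.2/25)
      = 7.1496 / 7.768 = 0.9204 = 92.04%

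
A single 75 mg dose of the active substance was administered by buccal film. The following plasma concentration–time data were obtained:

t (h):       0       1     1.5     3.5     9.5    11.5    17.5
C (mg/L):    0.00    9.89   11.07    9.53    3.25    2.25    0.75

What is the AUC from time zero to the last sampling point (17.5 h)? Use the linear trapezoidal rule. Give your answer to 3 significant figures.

AUC = 83.6 mg/L·h

Trapezoidal AUC_0→17.5:
  [0→1]: (0.00+9.89)/2 × 1 = 4.945
  [1→1.5]: (9.89+11.07)/2 × 0.5 = 5.24
  [1.5→3.5]: (11.07+9.53)/2 × 2 = 20.6
  [3.5→9.5]: (9.53+3.25)/2 × 6 = 38.34
  [9.5→11.5]: (3.25+2.25)/2 × 2 = 5.5
  [11.5→17.5]: (2.25+0.75)/2 × 6 = 9.0
  Sum = 83.625 mg/L·h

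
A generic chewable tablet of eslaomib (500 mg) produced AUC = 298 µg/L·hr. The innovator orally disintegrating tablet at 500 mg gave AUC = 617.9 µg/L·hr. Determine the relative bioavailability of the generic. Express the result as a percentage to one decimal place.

F_rel = (AUC_test/D_test) / (AUC_ref/D_ref)
      = (298/500) / (617.9/500)
      = 0.596 / 1.2358 = 0.4823 = 48.23%

F_rel = 48.2%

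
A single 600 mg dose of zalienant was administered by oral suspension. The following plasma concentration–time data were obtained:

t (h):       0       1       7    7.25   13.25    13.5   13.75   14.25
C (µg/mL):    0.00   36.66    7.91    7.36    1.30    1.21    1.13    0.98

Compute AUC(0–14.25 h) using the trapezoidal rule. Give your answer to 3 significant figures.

AUC = 181 µg/mL·h

Trapezoidal AUC_0→14.25:
  [0→1]: (0.00+36.66)/2 × 1 = 18.33
  [1→7]: (36.66+7.91)/2 × 6 = 133.71
  [7→7.25]: (7.91+7.36)/2 × 0.25 = 1.90875
  [7.25→13.25]: (7.36+1.30)/2 × 6 = 25.98
  [13.25→13.5]: (1.30+1.21)/2 × 0.25 = 0.31375
  [13.5→13.75]: (1.21+1.13)/2 × 0.25 = 0.2925
  [13.75→14.25]: (1.13+0.98)/2 × 0.5 = 0.5275
  Sum = 181.0625 µg/mL·h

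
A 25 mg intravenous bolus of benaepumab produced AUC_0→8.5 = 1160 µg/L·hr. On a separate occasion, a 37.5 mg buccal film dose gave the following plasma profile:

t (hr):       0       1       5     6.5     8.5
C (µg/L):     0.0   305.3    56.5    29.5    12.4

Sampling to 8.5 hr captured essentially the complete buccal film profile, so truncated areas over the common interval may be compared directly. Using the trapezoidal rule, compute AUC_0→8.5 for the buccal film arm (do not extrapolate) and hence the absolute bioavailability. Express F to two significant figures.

Trapezoidal AUC_0→8.5 (buccal film):
  [0→1]: (0.0+305.3)/2 × 1 = 152.65
  [1→5]: (305.3+56.5)/2 × 4 = 723.6
  [5→6.5]: (56.5+29.5)/2 × 1.5 = 64.5
  [6.5→8.5]: (29.5+12.4)/2 × 2 = 41.9
  Sum = 982.65 µg/L·hr
F = (AUC_ev/D_ev)/(AUC_iv/D_iv) = (982.65/37.5)/(1160/25) = 26.204/46.4 = 0.5647

F = 0.56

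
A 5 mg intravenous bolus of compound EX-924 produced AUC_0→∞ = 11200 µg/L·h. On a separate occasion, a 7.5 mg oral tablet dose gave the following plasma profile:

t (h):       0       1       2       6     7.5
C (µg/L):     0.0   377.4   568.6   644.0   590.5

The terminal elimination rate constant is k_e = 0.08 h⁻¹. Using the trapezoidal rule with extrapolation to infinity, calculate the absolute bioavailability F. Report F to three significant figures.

F = 0.678

Trapezoidal AUC_0→7.5 (oral tablet):
  [0→1]: (0.0+377.4)/2 × 1 = 188.7
  [1→2]: (377.4+568.6)/2 × 1 = 473.0
  [2→6]: (568.6+644.0)/2 × 4 = 2425.2
  [6→7.5]: (644.0+590.5)/2 × 1.5 = 925.875
  Sum = 4012.775 µg/L·h
Tail: C_last/k_e = 590.5/0.08 = 7381.250
AUC_0→∞ (oral tablet) = 4012.775 + 7381.250 = 11394.025 µg/L·h
F = (AUC_ev/D_ev)/(AUC_iv/D_iv) = (11394.025/7.5)/(11200/5) = 1519.2/2240 = 0.6782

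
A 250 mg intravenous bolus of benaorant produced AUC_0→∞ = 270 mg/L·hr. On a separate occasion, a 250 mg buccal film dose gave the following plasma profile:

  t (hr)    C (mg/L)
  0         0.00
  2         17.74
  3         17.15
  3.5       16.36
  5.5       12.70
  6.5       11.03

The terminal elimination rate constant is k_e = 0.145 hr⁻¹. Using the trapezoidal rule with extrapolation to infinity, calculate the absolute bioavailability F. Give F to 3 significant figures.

Trapezoidal AUC_0→6.5 (buccal film):
  [0→2]: (0.00+17.74)/2 × 2 = 17.74
  [2→3]: (17.74+17.15)/2 × 1 = 17.445
  [3→3.5]: (17.15+16.36)/2 × 0.5 = 8.3775
  [3.5→5.5]: (16.36+12.70)/2 × 2 = 29.06
  [5.5→6.5]: (12.70+11.03)/2 × 1 = 11.865
  Sum = 84.4875 mg/L·hr
Tail: C_last/k_e = 11.03/0.145 = 76.069
AUC_0→∞ (buccal film) = 84.4875 + 76.069 = 160.5565 mg/L·hr
F = (AUC_ev/D_ev)/(AUC_iv/D_iv) = (160.5565/250)/(270/250) = 0.642226/1.08 = 0.5947

F = 0.595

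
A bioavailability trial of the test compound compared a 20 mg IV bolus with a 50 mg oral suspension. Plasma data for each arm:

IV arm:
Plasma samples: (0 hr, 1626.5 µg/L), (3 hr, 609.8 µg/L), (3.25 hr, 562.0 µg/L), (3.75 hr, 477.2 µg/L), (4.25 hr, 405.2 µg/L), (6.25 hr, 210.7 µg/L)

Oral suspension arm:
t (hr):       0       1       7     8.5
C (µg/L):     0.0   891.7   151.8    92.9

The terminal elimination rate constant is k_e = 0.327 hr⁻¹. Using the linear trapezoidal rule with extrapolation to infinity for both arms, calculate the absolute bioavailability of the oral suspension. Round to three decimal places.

F = 0.309

Trapezoidal AUC_0→6.25 (IV):
  [0→3]: (1626.5+609.8)/2 × 3 = 3354.45
  [3→3.25]: (609.8+562.0)/2 × 0.25 = 146.475
  [3.25→3.75]: (562.0+477.2)/2 × 0.5 = 259.8
  [3.75→4.25]: (477.2+405.2)/2 × 0.5 = 220.6
  [4.25→6.25]: (405.2+210.7)/2 × 2 = 615.9
  Sum = 4597.225 µg/L·hr
IV tail: 210.7/0.327 = 644.343; AUC_iv,0→∞ = 4597.225 + 644.343 = 5241.568 µg/L·hr
Trapezoidal AUC_0→8.5 (oral suspension):
  [0→1]: (0.0+891.7)/2 × 1 = 445.85
  [1→7]: (891.7+151.8)/2 × 6 = 3130.5
  [7→8.5]: (151.8+92.9)/2 × 1.5 = 183.525
  Sum = 3759.875 µg/L·hr
oral suspension tail: 92.9/0.327 = 284.098; AUC_ev,0→∞ = 3759.875 + 284.098 = 4043.973 µg/L·hr
F = (AUC_ev/D_ev)/(AUC_iv/D_iv) = (4043.973/50)/(5241.568/20) = 80.87946/262.0784 = 0.3086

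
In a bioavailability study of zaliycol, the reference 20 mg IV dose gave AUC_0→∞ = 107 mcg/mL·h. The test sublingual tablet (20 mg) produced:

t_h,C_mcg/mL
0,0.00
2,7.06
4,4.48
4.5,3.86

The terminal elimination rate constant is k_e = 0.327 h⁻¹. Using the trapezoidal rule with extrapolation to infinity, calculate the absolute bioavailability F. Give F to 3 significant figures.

F = 0.304

Trapezoidal AUC_0→4.5 (sublingual tablet):
  [0→2]: (0.00+7.06)/2 × 2 = 7.06
  [2→4]: (7.06+4.48)/2 × 2 = 11.54
  [4→4.5]: (4.48+3.86)/2 × 0.5 = 2.085
  Sum = 20.685 mcg/mL·h
Tail: C_last/k_e = 3.86/0.327 = 11.804
AUC_0→∞ (sublingual tablet) = 20.685 + 11.804 = 32.489 mcg/mL·h
F = (AUC_ev/D_ev)/(AUC_iv/D_iv) = (32.489/20)/(107/20) = 1.62445/5.35 = 0.3036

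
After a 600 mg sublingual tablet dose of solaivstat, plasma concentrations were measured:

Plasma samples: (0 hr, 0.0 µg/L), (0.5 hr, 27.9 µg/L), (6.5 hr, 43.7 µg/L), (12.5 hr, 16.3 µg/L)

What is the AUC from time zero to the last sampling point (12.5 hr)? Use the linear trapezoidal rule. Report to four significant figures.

Trapezoidal AUC_0→12.5:
  [0→0.5]: (0.0+27.9)/2 × 0.5 = 6.975
  [0.5→6.5]: (27.9+43.7)/2 × 6 = 214.8
  [6.5→12.5]: (43.7+16.3)/2 × 6 = 180.0
  Sum = 401.775 µg/L·hr

AUC = 401.8 µg/L·hr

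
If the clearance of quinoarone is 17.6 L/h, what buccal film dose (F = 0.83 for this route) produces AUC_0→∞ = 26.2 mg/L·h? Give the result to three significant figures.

Dose = CL × AUC_0→∞ / F
     = 17.6 × 26.2 / 0.83 = 555.566 mg

Dose = 556 mg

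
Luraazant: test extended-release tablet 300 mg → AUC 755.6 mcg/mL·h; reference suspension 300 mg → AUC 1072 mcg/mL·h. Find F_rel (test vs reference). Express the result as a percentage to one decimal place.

F_rel = (AUC_test/D_test) / (AUC_ref/D_ref)
      = (755.6/300) / (1072/300)
      = 2.51867 / 3.57333 = 0.7049 = 70.49%

F_rel = 70.5%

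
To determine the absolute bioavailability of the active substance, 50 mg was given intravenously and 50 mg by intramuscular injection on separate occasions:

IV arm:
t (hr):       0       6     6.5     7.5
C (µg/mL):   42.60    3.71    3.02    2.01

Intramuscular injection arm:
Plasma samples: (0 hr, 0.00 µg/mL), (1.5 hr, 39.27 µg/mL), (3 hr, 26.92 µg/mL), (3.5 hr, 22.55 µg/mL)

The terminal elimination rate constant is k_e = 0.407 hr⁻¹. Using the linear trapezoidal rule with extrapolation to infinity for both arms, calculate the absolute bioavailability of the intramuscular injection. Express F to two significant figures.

Trapezoidal AUC_0→7.5 (IV):
  [0→6]: (42.60+3.71)/2 × 6 = 138.93
  [6→6.5]: (3.71+3.02)/2 × 0.5 = 1.6825
  [6.5→7.5]: (3.02+2.01)/2 × 1 = 2.515
  Sum = 143.1275 µg/mL·hr
IV tail: 2.01/0.407 = 4.939; AUC_iv,0→∞ = 143.1275 + 4.939 = 148.0665 µg/mL·hr
Trapezoidal AUC_0→3.5 (intramuscular injection):
  [0→1.5]: (0.00+39.27)/2 × 1.5 = 29.4525
  [1.5→3]: (39.27+26.92)/2 × 1.5 = 49.6425
  [3→3.5]: (26.92+22.55)/2 × 0.5 = 12.3675
  Sum = 91.4625 µg/mL·hr
intramuscular injection tail: 22.55/0.407 = 55.405; AUC_ev,0→∞ = 91.4625 + 55.405 = 146.8675 µg/mL·hr
F = (AUC_ev/D_ev)/(AUC_iv/D_iv) = (146.8675/50)/(148.0665/50) = 2.93735/2.96133 = 0.9919

F = 0.99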